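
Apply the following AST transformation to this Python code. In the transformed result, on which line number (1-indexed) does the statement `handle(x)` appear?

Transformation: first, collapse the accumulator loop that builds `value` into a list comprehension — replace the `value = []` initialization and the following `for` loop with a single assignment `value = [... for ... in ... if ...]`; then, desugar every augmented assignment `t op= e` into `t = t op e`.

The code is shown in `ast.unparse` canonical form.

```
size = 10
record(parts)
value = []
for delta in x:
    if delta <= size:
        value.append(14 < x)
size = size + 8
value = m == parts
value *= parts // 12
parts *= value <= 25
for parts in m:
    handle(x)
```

9

Transformed code:
size = 10
record(parts)
value = [14 < x for delta in x if delta <= size]
size = size + 8
value = m == parts
value = value * (parts // 12)
parts = parts * (value <= 25)
for parts in m:
    handle(x)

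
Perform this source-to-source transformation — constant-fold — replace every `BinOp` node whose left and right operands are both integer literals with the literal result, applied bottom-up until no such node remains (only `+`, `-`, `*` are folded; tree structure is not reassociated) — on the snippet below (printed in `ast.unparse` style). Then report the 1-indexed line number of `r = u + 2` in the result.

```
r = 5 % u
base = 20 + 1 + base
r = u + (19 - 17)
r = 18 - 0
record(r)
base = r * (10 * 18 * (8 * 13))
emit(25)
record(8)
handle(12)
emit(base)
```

3

Transformed code:
r = 5 % u
base = 21 + base
r = u + 2
r = 18
record(r)
base = r * 18720
emit(25)
record(8)
handle(12)
emit(base)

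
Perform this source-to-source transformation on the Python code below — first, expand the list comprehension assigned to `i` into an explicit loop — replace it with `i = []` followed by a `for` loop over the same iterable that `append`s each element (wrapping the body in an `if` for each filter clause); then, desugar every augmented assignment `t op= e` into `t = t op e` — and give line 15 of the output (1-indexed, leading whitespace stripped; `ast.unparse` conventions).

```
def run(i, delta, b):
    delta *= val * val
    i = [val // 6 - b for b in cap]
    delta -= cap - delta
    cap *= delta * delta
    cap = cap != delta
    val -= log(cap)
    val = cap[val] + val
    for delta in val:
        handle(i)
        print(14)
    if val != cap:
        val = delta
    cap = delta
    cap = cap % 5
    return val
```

Transformed code:
def run(i, delta, b):
    delta = delta * (val * val)
    i = []
    for b in cap:
        i.append(val // 6 - b)
    delta = delta - (cap - delta)
    cap = cap * (delta * delta)
    cap = cap != delta
    val = val - log(cap)
    val = cap[val] + val
    for delta in val:
        handle(i)
        print(14)
    if val != cap:
        val = delta
    cap = delta
    cap = cap % 5
    return val

val = delta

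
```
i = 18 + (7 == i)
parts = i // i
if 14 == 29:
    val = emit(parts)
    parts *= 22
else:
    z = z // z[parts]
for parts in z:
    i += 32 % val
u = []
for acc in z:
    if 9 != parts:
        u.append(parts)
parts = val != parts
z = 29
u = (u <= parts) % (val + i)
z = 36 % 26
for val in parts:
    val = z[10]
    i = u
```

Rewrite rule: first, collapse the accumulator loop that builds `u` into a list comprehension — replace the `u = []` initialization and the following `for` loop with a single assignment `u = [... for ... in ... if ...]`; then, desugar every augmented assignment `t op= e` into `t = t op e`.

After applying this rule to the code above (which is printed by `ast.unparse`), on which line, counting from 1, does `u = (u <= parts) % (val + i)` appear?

Transformed code:
i = 18 + (7 == i)
parts = i // i
if 14 == 29:
    val = emit(parts)
    parts = parts * 22
else:
    z = z // z[parts]
for parts in z:
    i = i + 32 % val
u = [parts for acc in z if 9 != parts]
parts = val != parts
z = 29
u = (u <= parts) % (val + i)
z = 36 % 26
for val in parts:
    val = z[10]
    i = u

13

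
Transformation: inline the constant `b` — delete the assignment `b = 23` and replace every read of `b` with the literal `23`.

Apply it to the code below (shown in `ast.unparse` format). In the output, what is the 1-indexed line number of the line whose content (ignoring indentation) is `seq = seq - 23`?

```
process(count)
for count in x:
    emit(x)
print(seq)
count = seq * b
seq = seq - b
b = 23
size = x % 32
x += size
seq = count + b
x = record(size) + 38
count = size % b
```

6

Transformed code:
process(count)
for count in x:
    emit(x)
print(seq)
count = seq * 23
seq = seq - 23
size = x % 32
x += size
seq = count + 23
x = record(size) + 38
count = size % 23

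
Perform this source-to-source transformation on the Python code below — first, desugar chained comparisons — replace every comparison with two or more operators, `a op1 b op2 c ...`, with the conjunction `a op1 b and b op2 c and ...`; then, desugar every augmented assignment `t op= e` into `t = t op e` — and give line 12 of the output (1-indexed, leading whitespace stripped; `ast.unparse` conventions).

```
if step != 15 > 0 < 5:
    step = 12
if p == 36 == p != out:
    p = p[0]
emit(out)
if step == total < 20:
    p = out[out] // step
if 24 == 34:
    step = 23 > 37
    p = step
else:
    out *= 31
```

out = out * 31

Transformed code:
if step != 15 and 15 > 0 and (0 < 5):
    step = 12
if p == 36 and 36 == p and (p != out):
    p = p[0]
emit(out)
if step == total and total < 20:
    p = out[out] // step
if 24 == 34:
    step = 23 > 37
    p = step
else:
    out = out * 31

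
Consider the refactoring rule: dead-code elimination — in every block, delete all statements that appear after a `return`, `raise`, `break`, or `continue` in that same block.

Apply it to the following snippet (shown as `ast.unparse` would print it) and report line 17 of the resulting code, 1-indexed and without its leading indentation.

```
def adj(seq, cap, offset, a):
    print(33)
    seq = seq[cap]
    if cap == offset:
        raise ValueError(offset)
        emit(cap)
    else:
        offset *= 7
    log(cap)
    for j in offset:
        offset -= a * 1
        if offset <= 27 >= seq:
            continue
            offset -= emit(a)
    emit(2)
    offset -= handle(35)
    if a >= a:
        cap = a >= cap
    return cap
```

Transformed code:
def adj(seq, cap, offset, a):
    print(33)
    seq = seq[cap]
    if cap == offset:
        raise ValueError(offset)
    else:
        offset *= 7
    log(cap)
    for j in offset:
        offset -= a * 1
        if offset <= 27 >= seq:
            continue
    emit(2)
    offset -= handle(35)
    if a >= a:
        cap = a >= cap
    return cap

return cap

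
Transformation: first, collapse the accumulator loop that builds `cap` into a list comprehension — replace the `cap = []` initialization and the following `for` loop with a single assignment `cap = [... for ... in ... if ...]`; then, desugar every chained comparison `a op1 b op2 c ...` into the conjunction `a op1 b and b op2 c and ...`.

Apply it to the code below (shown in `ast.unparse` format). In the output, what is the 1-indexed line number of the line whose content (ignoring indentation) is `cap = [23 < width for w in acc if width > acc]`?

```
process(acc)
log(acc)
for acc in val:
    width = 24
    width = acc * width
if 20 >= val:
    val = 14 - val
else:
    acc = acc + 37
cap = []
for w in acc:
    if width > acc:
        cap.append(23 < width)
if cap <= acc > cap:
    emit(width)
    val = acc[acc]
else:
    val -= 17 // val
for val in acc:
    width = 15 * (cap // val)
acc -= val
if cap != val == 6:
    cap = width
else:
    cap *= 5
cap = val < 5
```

Transformed code:
process(acc)
log(acc)
for acc in val:
    width = 24
    width = acc * width
if 20 >= val:
    val = 14 - val
else:
    acc = acc + 37
cap = [23 < width for w in acc if width > acc]
if cap <= acc and acc > cap:
    emit(width)
    val = acc[acc]
else:
    val -= 17 // val
for val in acc:
    width = 15 * (cap // val)
acc -= val
if cap != val and val == 6:
    cap = width
else:
    cap *= 5
cap = val < 5

10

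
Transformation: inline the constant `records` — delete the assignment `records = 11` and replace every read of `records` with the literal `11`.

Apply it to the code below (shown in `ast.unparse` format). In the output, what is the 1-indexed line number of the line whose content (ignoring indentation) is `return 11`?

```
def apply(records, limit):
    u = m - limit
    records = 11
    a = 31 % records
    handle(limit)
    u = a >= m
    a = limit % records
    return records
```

Transformed code:
def apply(records, limit):
    u = m - limit
    a = 31 % 11
    handle(limit)
    u = a >= m
    a = limit % 11
    return 11

7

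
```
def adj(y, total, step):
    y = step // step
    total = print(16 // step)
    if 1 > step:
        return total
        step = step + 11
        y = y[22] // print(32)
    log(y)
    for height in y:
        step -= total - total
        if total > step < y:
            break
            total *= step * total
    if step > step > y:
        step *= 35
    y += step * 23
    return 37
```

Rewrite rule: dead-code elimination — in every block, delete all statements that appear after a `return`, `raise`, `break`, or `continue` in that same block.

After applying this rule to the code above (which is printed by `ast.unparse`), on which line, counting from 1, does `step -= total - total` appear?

Transformed code:
def adj(y, total, step):
    y = step // step
    total = print(16 // step)
    if 1 > step:
        return total
    log(y)
    for height in y:
        step -= total - total
        if total > step < y:
            break
    if step > step > y:
        step *= 35
    y += step * 23
    return 37

8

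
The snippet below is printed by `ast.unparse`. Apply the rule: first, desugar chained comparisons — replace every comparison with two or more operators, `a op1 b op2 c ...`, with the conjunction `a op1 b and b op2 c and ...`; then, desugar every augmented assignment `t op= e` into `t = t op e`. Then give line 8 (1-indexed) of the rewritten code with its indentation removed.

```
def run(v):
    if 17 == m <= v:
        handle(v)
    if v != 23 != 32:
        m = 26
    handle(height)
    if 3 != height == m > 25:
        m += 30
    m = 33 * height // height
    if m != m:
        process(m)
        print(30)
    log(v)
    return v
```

m = m + 30

Transformed code:
def run(v):
    if 17 == m and m <= v:
        handle(v)
    if v != 23 and 23 != 32:
        m = 26
    handle(height)
    if 3 != height and height == m and (m > 25):
        m = m + 30
    m = 33 * height // height
    if m != m:
        process(m)
        print(30)
    log(v)
    return v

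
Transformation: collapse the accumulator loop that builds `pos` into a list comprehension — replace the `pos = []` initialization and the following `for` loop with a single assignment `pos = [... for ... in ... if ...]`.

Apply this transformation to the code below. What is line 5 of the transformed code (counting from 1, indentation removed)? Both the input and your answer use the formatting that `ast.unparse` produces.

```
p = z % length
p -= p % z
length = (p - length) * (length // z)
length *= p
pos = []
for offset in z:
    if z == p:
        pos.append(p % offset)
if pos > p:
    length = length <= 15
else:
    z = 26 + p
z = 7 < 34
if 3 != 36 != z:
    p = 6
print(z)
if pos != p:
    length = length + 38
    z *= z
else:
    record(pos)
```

Transformed code:
p = z % length
p -= p % z
length = (p - length) * (length // z)
length *= p
pos = [p % offset for offset in z if z == p]
if pos > p:
    length = length <= 15
else:
    z = 26 + p
z = 7 < 34
if 3 != 36 != z:
    p = 6
print(z)
if pos != p:
    length = length + 38
    z *= z
else:
    record(pos)

pos = [p % offset for offset in z if z == p]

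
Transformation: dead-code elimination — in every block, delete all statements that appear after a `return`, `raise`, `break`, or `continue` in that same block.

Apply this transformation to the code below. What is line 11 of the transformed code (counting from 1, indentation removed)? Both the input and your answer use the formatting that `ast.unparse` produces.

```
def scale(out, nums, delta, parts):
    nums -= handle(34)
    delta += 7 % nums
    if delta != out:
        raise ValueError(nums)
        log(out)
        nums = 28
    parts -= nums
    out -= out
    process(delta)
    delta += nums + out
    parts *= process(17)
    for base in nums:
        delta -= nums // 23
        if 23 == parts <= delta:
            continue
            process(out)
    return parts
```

for base in nums:

Transformed code:
def scale(out, nums, delta, parts):
    nums -= handle(34)
    delta += 7 % nums
    if delta != out:
        raise ValueError(nums)
    parts -= nums
    out -= out
    process(delta)
    delta += nums + out
    parts *= process(17)
    for base in nums:
        delta -= nums // 23
        if 23 == parts <= delta:
            continue
    return parts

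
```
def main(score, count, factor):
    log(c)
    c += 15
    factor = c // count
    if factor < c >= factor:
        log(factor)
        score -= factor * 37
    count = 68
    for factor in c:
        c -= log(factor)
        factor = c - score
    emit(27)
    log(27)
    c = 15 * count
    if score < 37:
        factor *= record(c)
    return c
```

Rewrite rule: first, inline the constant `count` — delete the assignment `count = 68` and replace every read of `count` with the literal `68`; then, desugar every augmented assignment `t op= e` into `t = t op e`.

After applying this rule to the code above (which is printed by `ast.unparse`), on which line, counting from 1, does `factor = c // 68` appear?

4

Transformed code:
def main(score, count, factor):
    log(c)
    c = c + 15
    factor = c // 68
    if factor < c >= factor:
        log(factor)
        score = score - factor * 37
    for factor in c:
        c = c - log(factor)
        factor = c - score
    emit(27)
    log(27)
    c = 15 * 68
    if score < 37:
        factor = factor * record(c)
    return c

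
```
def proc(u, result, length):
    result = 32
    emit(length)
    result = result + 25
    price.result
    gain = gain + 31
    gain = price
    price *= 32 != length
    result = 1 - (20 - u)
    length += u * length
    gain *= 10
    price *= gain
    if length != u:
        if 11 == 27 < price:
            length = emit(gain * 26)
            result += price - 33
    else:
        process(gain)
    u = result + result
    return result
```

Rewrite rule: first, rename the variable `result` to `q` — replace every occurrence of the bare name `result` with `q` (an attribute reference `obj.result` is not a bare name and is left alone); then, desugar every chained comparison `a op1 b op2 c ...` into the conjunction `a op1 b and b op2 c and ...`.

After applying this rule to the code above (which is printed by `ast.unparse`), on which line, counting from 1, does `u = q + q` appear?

Transformed code:
def proc(u, q, length):
    q = 32
    emit(length)
    q = q + 25
    price.result
    gain = gain + 31
    gain = price
    price *= 32 != length
    q = 1 - (20 - u)
    length += u * length
    gain *= 10
    price *= gain
    if length != u:
        if 11 == 27 and 27 < price:
            length = emit(gain * 26)
            q += price - 33
    else:
        process(gain)
    u = q + q
    return q

19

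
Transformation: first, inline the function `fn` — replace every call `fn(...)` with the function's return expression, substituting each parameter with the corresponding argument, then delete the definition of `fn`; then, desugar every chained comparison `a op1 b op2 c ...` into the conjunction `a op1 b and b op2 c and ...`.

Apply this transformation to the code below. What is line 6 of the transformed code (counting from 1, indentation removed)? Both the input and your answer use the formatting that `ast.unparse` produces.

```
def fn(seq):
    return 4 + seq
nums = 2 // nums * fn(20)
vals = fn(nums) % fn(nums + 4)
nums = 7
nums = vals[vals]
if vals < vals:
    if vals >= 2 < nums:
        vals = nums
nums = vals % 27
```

Transformed code:
nums = 2 // nums * (4 + 20)
vals = (4 + nums) % (4 + (nums + 4))
nums = 7
nums = vals[vals]
if vals < vals:
    if vals >= 2 and 2 < nums:
        vals = nums
nums = vals % 27

if vals >= 2 and 2 < nums:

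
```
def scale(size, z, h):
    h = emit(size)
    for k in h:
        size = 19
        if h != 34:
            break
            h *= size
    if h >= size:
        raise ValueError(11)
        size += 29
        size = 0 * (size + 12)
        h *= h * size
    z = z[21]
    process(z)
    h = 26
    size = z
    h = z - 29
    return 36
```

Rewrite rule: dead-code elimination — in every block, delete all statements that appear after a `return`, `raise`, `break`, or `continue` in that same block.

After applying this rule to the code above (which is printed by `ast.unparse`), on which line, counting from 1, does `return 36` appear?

Transformed code:
def scale(size, z, h):
    h = emit(size)
    for k in h:
        size = 19
        if h != 34:
            break
    if h >= size:
        raise ValueError(11)
    z = z[21]
    process(z)
    h = 26
    size = z
    h = z - 29
    return 36

14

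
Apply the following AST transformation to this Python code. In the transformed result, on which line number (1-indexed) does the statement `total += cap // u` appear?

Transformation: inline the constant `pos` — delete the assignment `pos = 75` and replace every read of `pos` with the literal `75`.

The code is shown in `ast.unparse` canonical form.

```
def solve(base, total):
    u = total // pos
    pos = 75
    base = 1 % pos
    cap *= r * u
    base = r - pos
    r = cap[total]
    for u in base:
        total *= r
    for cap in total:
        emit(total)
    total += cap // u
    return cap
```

Transformed code:
def solve(base, total):
    u = total // 75
    base = 1 % 75
    cap *= r * u
    base = r - 75
    r = cap[total]
    for u in base:
        total *= r
    for cap in total:
        emit(total)
    total += cap // u
    return cap

11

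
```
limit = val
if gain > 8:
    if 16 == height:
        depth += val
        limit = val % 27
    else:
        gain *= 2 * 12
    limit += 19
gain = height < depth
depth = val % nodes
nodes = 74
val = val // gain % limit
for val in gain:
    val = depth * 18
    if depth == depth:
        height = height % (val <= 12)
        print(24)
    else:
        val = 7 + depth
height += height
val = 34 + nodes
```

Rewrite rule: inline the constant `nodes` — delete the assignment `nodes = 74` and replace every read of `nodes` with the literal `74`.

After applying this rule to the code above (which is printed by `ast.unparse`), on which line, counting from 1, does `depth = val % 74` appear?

10

Transformed code:
limit = val
if gain > 8:
    if 16 == height:
        depth += val
        limit = val % 27
    else:
        gain *= 2 * 12
    limit += 19
gain = height < depth
depth = val % 74
val = val // gain % limit
for val in gain:
    val = depth * 18
    if depth == depth:
        height = height % (val <= 12)
        print(24)
    else:
        val = 7 + depth
height += height
val = 34 + 74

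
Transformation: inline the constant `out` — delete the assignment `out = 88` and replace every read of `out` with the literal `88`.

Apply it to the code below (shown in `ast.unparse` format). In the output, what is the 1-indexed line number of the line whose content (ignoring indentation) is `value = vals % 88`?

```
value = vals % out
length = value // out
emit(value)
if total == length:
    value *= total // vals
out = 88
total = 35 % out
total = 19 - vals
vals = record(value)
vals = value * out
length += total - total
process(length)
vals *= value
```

Transformed code:
value = vals % 88
length = value // 88
emit(value)
if total == length:
    value *= total // vals
total = 35 % 88
total = 19 - vals
vals = record(value)
vals = value * 88
length += total - total
process(length)
vals *= value

1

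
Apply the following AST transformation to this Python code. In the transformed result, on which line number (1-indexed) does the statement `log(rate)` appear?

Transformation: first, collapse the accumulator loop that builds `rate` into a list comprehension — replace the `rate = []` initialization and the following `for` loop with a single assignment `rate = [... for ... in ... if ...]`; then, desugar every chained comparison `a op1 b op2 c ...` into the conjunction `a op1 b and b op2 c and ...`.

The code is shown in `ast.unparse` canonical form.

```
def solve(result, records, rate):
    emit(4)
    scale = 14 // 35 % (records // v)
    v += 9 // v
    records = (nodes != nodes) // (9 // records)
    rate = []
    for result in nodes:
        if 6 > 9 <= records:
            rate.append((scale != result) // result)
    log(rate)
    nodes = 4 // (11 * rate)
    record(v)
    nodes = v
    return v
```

Transformed code:
def solve(result, records, rate):
    emit(4)
    scale = 14 // 35 % (records // v)
    v += 9 // v
    records = (nodes != nodes) // (9 // records)
    rate = [(scale != result) // result for result in nodes if 6 > 9 and 9 <= records]
    log(rate)
    nodes = 4 // (11 * rate)
    record(v)
    nodes = v
    return v

7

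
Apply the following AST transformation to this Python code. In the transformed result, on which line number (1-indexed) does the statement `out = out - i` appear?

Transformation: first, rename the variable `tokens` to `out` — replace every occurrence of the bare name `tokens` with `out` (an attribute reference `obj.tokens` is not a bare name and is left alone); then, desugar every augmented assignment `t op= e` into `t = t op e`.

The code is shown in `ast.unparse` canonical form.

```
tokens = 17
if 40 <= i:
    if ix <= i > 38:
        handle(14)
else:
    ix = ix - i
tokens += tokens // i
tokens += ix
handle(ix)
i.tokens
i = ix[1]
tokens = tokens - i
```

Transformed code:
out = 17
if 40 <= i:
    if ix <= i > 38:
        handle(14)
else:
    ix = ix - i
out = out + out // i
out = out + ix
handle(ix)
i.tokens
i = ix[1]
out = out - i

12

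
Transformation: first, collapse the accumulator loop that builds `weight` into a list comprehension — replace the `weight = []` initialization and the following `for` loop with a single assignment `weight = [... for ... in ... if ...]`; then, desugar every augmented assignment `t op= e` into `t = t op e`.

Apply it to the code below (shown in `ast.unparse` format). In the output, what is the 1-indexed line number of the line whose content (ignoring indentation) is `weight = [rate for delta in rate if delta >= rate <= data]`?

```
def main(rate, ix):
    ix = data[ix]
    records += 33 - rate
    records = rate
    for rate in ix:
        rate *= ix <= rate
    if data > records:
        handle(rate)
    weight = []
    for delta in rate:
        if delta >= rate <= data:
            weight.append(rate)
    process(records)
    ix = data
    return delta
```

9

Transformed code:
def main(rate, ix):
    ix = data[ix]
    records = records + (33 - rate)
    records = rate
    for rate in ix:
        rate = rate * (ix <= rate)
    if data > records:
        handle(rate)
    weight = [rate for delta in rate if delta >= rate <= data]
    process(records)
    ix = data
    return delta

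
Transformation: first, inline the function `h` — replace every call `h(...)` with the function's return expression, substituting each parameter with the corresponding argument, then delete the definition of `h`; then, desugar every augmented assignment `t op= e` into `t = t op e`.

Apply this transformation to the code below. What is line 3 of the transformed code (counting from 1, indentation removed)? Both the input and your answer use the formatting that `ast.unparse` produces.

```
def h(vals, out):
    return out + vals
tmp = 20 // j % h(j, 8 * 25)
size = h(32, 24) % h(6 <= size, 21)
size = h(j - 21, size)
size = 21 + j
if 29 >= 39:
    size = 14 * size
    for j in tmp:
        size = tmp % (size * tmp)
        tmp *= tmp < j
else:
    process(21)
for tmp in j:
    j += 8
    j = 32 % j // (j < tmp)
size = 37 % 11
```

size = size + (j - 21)

Transformed code:
tmp = 20 // j % (8 * 25 + j)
size = (24 + 32) % (21 + (6 <= size))
size = size + (j - 21)
size = 21 + j
if 29 >= 39:
    size = 14 * size
    for j in tmp:
        size = tmp % (size * tmp)
        tmp = tmp * (tmp < j)
else:
    process(21)
for tmp in j:
    j = j + 8
    j = 32 % j // (j < tmp)
size = 37 % 11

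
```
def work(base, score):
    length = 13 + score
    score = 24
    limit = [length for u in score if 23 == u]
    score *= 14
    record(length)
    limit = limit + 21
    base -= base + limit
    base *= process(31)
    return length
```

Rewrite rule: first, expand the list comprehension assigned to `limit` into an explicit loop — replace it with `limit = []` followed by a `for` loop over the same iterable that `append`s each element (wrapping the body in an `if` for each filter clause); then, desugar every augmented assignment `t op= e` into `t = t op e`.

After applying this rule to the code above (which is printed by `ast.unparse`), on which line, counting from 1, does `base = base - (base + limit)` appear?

Transformed code:
def work(base, score):
    length = 13 + score
    score = 24
    limit = []
    for u in score:
        if 23 == u:
            limit.append(length)
    score = score * 14
    record(length)
    limit = limit + 21
    base = base - (base + limit)
    base = base * process(31)
    return length

11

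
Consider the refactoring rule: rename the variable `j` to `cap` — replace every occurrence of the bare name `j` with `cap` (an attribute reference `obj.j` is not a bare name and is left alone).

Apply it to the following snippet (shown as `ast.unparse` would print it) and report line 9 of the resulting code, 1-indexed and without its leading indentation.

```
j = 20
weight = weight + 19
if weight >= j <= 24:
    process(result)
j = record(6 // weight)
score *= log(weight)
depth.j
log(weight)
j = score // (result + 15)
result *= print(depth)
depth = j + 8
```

Transformed code:
cap = 20
weight = weight + 19
if weight >= cap <= 24:
    process(result)
cap = record(6 // weight)
score *= log(weight)
depth.j
log(weight)
cap = score // (result + 15)
result *= print(depth)
depth = cap + 8

cap = score // (result + 15)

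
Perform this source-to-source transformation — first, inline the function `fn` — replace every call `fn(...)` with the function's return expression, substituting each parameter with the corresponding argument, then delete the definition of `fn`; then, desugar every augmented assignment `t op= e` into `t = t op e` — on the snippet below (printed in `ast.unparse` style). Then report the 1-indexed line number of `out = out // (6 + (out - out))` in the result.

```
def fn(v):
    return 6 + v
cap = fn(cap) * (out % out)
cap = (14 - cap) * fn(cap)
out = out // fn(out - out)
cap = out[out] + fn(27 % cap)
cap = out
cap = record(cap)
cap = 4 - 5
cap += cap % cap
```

3

Transformed code:
cap = (6 + cap) * (out % out)
cap = (14 - cap) * (6 + cap)
out = out // (6 + (out - out))
cap = out[out] + (6 + 27 % cap)
cap = out
cap = record(cap)
cap = 4 - 5
cap = cap + cap % cap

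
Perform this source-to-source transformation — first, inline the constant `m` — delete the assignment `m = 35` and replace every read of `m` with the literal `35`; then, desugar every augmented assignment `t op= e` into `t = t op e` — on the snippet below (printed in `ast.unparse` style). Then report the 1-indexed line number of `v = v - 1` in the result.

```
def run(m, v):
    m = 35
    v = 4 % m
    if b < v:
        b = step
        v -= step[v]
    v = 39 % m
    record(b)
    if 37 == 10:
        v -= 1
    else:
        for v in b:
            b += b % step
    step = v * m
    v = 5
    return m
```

9

Transformed code:
def run(m, v):
    v = 4 % 35
    if b < v:
        b = step
        v = v - step[v]
    v = 39 % 35
    record(b)
    if 37 == 10:
        v = v - 1
    else:
        for v in b:
            b = b + b % step
    step = v * 35
    v = 5
    return 35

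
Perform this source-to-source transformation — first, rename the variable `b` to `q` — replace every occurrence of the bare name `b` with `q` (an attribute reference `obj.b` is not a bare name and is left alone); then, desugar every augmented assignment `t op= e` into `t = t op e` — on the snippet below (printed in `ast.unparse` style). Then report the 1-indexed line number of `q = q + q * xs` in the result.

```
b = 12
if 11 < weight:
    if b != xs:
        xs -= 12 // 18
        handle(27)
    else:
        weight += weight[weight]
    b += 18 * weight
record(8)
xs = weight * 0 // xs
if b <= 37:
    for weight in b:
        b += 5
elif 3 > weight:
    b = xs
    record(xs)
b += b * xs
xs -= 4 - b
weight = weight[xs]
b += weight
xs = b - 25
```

17

Transformed code:
q = 12
if 11 < weight:
    if q != xs:
        xs = xs - 12 // 18
        handle(27)
    else:
        weight = weight + weight[weight]
    q = q + 18 * weight
record(8)
xs = weight * 0 // xs
if q <= 37:
    for weight in q:
        q = q + 5
elif 3 > weight:
    q = xs
    record(xs)
q = q + q * xs
xs = xs - (4 - q)
weight = weight[xs]
q = q + weight
xs = q - 25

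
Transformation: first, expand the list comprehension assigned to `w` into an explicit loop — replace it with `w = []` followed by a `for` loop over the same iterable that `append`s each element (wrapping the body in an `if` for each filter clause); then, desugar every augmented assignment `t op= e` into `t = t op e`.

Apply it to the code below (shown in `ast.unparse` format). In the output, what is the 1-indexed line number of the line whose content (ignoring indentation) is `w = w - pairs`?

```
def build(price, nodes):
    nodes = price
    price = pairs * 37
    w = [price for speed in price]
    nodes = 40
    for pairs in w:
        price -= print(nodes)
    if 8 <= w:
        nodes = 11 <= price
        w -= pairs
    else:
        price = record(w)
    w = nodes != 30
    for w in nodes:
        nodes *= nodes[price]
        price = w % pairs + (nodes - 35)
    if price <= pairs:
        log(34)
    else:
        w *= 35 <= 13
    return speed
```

Transformed code:
def build(price, nodes):
    nodes = price
    price = pairs * 37
    w = []
    for speed in price:
        w.append(price)
    nodes = 40
    for pairs in w:
        price = price - print(nodes)
    if 8 <= w:
        nodes = 11 <= price
        w = w - pairs
    else:
        price = record(w)
    w = nodes != 30
    for w in nodes:
        nodes = nodes * nodes[price]
        price = w % pairs + (nodes - 35)
    if price <= pairs:
        log(34)
    else:
        w = w * (35 <= 13)
    return speed

12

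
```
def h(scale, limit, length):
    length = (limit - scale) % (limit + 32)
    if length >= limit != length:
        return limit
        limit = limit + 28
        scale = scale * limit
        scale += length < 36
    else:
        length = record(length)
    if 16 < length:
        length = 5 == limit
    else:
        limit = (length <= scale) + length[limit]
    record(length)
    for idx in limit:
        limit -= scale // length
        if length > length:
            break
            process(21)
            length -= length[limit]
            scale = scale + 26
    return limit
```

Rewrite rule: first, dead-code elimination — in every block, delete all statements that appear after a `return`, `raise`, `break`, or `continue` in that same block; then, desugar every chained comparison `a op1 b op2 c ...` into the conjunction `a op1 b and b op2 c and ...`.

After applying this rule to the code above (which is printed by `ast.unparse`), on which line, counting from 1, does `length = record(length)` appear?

Transformed code:
def h(scale, limit, length):
    length = (limit - scale) % (limit + 32)
    if length >= limit and limit != length:
        return limit
    else:
        length = record(length)
    if 16 < length:
        length = 5 == limit
    else:
        limit = (length <= scale) + length[limit]
    record(length)
    for idx in limit:
        limit -= scale // length
        if length > length:
            break
    return limit

6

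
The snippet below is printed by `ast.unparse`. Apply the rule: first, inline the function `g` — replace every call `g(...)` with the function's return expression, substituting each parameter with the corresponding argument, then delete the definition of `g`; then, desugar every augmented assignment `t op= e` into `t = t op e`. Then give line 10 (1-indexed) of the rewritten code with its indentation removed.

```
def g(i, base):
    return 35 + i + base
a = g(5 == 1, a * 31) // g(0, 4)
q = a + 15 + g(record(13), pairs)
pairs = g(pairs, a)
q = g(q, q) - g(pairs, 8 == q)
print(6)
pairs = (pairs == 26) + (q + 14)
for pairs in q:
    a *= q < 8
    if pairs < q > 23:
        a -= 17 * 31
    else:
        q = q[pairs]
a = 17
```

Transformed code:
a = (35 + (5 == 1) + a * 31) // (35 + 0 + 4)
q = a + 15 + (35 + record(13) + pairs)
pairs = 35 + pairs + a
q = 35 + q + q - (35 + pairs + (8 == q))
print(6)
pairs = (pairs == 26) + (q + 14)
for pairs in q:
    a = a * (q < 8)
    if pairs < q > 23:
        a = a - 17 * 31
    else:
        q = q[pairs]
a = 17

a = a - 17 * 31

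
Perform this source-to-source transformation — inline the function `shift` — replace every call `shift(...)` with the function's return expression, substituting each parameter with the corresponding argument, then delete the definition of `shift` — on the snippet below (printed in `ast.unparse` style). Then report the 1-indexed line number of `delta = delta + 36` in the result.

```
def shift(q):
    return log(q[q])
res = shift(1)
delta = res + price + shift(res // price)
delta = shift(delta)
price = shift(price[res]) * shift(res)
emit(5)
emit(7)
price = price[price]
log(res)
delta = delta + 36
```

Transformed code:
res = log(1[1])
delta = res + price + log((res // price)[res // price])
delta = log(delta[delta])
price = log(price[res][price[res]]) * log(res[res])
emit(5)
emit(7)
price = price[price]
log(res)
delta = delta + 36

9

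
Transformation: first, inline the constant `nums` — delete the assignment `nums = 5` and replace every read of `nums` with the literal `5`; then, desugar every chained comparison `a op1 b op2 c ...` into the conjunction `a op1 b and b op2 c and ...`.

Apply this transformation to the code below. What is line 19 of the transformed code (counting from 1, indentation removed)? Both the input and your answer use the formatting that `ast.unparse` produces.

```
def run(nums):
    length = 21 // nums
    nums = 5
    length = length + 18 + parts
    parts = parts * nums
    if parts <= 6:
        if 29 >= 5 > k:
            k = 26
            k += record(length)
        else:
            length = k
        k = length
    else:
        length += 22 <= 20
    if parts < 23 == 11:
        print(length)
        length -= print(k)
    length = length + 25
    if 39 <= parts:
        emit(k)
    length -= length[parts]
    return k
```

emit(k)

Transformed code:
def run(nums):
    length = 21 // 5
    length = length + 18 + parts
    parts = parts * 5
    if parts <= 6:
        if 29 >= 5 and 5 > k:
            k = 26
            k += record(length)
        else:
            length = k
        k = length
    else:
        length += 22 <= 20
    if parts < 23 and 23 == 11:
        print(length)
        length -= print(k)
    length = length + 25
    if 39 <= parts:
        emit(k)
    length -= length[parts]
    return k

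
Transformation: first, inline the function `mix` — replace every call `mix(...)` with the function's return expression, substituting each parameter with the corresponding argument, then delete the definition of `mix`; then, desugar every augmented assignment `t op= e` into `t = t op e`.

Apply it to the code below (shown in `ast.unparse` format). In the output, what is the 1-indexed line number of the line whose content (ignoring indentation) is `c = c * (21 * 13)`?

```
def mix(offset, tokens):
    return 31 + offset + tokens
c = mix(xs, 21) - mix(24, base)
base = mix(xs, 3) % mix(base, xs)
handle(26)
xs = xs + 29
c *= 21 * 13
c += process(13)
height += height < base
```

5

Transformed code:
c = 31 + xs + 21 - (31 + 24 + base)
base = (31 + xs + 3) % (31 + base + xs)
handle(26)
xs = xs + 29
c = c * (21 * 13)
c = c + process(13)
height = height + (height < base)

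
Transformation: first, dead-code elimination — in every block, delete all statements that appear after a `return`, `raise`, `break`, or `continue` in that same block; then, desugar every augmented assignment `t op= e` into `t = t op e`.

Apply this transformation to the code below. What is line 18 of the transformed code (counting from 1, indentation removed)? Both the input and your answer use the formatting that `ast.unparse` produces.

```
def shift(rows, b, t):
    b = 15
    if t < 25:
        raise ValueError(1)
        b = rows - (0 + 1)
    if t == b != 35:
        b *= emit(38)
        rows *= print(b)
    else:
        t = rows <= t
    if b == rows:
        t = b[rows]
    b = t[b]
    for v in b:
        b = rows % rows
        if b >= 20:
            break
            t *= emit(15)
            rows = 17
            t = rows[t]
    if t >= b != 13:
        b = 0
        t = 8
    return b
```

Transformed code:
def shift(rows, b, t):
    b = 15
    if t < 25:
        raise ValueError(1)
    if t == b != 35:
        b = b * emit(38)
        rows = rows * print(b)
    else:
        t = rows <= t
    if b == rows:
        t = b[rows]
    b = t[b]
    for v in b:
        b = rows % rows
        if b >= 20:
            break
    if t >= b != 13:
        b = 0
        t = 8
    return b

b = 0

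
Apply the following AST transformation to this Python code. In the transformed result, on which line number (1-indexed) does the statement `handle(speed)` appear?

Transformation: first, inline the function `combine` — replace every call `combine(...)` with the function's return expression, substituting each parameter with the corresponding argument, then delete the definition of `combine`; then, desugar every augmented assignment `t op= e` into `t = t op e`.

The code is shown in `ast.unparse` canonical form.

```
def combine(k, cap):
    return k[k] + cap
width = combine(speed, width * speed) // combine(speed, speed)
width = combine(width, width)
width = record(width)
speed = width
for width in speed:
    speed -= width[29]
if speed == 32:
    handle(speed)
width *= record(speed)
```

8

Transformed code:
width = (speed[speed] + width * speed) // (speed[speed] + speed)
width = width[width] + width
width = record(width)
speed = width
for width in speed:
    speed = speed - width[29]
if speed == 32:
    handle(speed)
width = width * record(speed)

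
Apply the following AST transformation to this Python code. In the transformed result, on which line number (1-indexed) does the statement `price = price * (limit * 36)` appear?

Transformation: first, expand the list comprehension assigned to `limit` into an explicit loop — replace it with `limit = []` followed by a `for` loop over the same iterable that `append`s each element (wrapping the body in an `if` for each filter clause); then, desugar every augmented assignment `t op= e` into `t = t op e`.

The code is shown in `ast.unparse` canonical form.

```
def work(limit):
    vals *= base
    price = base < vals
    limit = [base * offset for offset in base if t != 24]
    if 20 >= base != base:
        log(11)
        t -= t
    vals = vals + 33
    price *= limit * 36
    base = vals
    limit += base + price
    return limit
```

Transformed code:
def work(limit):
    vals = vals * base
    price = base < vals
    limit = []
    for offset in base:
        if t != 24:
            limit.append(base * offset)
    if 20 >= base != base:
        log(11)
        t = t - t
    vals = vals + 33
    price = price * (limit * 36)
    base = vals
    limit = limit + (base + price)
    return limit

12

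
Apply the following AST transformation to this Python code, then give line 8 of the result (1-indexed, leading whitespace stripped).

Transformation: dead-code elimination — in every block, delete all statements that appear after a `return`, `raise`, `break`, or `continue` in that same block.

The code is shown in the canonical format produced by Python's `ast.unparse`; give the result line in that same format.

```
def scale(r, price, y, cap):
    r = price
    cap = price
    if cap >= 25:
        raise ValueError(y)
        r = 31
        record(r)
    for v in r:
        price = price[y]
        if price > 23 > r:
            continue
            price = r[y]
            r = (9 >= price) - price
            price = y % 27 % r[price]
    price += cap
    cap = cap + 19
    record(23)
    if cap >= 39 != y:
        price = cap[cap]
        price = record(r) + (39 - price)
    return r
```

if price > 23 > r:

Transformed code:
def scale(r, price, y, cap):
    r = price
    cap = price
    if cap >= 25:
        raise ValueError(y)
    for v in r:
        price = price[y]
        if price > 23 > r:
            continue
    price += cap
    cap = cap + 19
    record(23)
    if cap >= 39 != y:
        price = cap[cap]
        price = record(r) + (39 - price)
    return r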